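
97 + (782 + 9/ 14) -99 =10929/ 14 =780.64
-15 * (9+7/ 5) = -156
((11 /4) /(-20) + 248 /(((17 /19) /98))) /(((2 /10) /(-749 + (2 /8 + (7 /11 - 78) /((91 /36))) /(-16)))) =-101468350.18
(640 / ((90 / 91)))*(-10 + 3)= -40768 / 9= -4529.78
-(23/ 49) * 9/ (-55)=207/ 2695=0.08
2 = 2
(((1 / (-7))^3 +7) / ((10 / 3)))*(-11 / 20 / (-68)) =99 / 5831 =0.02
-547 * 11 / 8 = -6017 / 8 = -752.12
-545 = -545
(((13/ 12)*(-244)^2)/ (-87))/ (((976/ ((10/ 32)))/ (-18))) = 3965/ 928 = 4.27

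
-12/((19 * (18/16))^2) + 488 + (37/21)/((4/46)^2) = 196768517/272916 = 720.99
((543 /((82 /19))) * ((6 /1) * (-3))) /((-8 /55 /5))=25534575 /328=77849.31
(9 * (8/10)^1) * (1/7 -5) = -1224/35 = -34.97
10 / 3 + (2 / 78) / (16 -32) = 693 / 208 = 3.33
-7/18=-0.39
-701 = -701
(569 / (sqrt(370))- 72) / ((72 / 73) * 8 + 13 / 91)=-5.28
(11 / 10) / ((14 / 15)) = 33 / 28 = 1.18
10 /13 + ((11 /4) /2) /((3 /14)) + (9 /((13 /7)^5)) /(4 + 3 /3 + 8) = 418034609 /57921708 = 7.22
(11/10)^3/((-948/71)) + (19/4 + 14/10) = 5735699/948000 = 6.05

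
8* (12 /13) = 96 /13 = 7.38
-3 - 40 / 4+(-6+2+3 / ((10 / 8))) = -73 / 5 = -14.60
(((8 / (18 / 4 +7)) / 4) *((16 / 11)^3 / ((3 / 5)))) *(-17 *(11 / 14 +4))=-46653440 / 642873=-72.57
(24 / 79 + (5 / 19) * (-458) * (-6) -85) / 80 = 958331 / 120080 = 7.98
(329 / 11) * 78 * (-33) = -76986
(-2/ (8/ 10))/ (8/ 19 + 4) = -95/ 168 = -0.57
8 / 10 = 4 / 5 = 0.80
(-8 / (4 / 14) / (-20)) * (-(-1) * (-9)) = -63 / 5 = -12.60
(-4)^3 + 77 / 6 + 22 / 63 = -6403 / 126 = -50.82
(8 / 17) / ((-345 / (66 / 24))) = -22 / 5865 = -0.00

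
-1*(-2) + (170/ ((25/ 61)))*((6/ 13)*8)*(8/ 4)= 199234/ 65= 3065.14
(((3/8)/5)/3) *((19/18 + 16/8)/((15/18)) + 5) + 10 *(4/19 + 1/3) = 2149/380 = 5.66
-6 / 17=-0.35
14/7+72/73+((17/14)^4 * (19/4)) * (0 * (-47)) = 218/73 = 2.99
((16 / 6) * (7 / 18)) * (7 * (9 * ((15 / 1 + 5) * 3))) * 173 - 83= 678077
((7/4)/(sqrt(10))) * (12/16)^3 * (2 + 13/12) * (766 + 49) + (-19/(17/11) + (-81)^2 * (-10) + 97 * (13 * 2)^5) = 379953 * sqrt(10)/2048 + 19591273445/17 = 1152428436.38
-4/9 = -0.44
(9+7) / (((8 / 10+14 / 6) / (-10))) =-2400 / 47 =-51.06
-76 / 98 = -38 / 49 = -0.78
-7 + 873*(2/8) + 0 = 211.25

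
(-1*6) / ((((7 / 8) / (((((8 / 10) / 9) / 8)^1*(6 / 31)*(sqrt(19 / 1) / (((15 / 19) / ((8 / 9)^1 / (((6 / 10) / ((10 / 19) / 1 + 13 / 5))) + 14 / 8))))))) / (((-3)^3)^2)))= -94284*sqrt(19) / 1085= -378.78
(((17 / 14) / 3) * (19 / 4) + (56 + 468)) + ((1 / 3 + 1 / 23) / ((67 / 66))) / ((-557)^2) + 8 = 42884527699687 / 80319743112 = 533.92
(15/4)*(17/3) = 85/4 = 21.25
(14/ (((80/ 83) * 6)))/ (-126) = -0.02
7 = 7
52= 52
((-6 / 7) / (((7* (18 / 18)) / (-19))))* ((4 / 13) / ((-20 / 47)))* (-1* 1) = 5358 / 3185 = 1.68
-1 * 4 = -4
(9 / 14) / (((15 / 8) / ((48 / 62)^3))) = 0.16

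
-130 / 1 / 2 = -65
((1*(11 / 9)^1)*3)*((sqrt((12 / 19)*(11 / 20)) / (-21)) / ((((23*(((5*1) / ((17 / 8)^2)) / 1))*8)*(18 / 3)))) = -3179*sqrt(3135) / 2114380800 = -0.00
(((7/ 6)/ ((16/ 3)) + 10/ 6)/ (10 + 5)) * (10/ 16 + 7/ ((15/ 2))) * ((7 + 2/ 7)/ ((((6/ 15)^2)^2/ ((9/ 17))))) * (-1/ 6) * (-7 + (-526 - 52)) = 2877.44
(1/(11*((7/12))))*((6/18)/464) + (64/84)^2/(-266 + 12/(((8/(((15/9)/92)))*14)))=-16291787/7868963124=-0.00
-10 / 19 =-0.53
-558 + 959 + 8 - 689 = -280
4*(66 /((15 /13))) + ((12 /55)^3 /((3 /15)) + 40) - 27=241.85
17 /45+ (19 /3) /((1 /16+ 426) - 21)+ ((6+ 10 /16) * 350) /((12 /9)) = 1739.46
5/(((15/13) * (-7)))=-13/21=-0.62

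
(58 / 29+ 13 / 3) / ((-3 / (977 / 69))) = -18563 / 621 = -29.89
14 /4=7 /2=3.50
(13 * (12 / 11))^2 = 24336 / 121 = 201.12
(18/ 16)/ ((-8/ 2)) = -9/ 32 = -0.28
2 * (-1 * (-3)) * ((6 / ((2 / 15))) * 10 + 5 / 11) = 2702.73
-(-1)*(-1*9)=-9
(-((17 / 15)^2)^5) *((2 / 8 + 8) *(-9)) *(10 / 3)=22175932904939 / 25628906250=865.27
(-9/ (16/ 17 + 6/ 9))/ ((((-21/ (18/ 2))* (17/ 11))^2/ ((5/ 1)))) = -147015/ 68306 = -2.15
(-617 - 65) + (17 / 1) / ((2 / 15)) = -1109 / 2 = -554.50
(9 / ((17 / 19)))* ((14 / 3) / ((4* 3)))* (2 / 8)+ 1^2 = 269 / 136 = 1.98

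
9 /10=0.90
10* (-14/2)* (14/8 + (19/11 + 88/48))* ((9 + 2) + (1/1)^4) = -49070/11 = -4460.91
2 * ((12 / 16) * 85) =255 / 2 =127.50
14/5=2.80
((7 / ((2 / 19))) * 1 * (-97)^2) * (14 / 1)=8759779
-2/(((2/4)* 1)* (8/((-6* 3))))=9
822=822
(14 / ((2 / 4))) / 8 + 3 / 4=17 / 4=4.25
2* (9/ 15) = 6/ 5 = 1.20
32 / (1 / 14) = 448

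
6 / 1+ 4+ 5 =15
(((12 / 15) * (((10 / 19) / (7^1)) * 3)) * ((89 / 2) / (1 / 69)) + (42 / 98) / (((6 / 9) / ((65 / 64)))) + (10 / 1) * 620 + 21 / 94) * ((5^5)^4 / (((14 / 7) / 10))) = 2577221788883209228515625 / 800128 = 3221011874204138873.42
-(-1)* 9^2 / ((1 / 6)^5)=629856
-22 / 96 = -11 / 48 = -0.23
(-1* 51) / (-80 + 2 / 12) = 306 / 479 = 0.64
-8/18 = -4/9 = -0.44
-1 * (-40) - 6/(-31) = 1246/31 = 40.19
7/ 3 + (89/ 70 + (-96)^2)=1936117/ 210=9219.60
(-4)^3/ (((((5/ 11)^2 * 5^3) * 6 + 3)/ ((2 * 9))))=-46464/ 6371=-7.29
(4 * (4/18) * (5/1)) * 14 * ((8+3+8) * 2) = 21280/9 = 2364.44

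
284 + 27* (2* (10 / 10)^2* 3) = 446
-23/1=-23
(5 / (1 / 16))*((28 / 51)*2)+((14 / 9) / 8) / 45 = 2419319 / 27540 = 87.85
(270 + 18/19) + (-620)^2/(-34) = -11034.93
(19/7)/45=19/315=0.06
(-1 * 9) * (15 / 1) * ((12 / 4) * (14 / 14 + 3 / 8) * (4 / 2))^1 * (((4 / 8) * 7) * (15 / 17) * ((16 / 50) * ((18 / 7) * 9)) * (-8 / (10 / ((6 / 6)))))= 1732104 / 85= 20377.69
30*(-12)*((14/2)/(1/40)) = -100800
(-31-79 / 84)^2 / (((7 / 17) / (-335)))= -40995394855 / 49392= -830000.71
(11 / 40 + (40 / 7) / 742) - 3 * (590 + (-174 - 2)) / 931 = -2075067 / 1973720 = -1.05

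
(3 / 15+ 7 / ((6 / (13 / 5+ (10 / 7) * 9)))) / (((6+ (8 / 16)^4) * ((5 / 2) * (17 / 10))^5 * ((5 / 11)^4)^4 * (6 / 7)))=720656448092642527105024 / 945690277862548828125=762.04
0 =0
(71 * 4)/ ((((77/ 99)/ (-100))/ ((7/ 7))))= -255600/ 7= -36514.29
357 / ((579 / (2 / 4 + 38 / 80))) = 4641 / 7720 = 0.60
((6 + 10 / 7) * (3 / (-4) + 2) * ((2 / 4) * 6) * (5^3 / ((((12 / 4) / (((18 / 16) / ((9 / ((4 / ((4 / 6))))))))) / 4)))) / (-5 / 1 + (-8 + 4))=-386.90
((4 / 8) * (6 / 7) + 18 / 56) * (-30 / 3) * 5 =-37.50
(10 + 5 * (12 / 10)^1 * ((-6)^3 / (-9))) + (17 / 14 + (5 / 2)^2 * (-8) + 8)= 1585 / 14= 113.21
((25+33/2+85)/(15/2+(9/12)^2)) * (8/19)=16192/2451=6.61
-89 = -89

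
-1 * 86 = -86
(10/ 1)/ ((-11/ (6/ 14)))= -30/ 77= -0.39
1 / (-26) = -1 / 26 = -0.04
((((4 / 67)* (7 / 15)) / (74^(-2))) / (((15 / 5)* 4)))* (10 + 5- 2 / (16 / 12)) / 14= 4107 / 335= 12.26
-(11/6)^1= -1.83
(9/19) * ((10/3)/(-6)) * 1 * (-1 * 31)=155/19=8.16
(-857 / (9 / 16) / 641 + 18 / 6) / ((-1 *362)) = -3595 / 2088378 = -0.00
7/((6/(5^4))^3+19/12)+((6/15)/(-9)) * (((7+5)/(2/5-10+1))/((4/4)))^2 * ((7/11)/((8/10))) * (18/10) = 57916991254380/13477999997759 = 4.30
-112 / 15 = -7.47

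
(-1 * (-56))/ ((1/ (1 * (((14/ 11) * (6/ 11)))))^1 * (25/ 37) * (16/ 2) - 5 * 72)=-21756/ 136835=-0.16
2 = 2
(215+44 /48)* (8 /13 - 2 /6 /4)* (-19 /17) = -4086007 /31824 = -128.39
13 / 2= 6.50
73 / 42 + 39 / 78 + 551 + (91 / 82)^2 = 78293333 / 141204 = 554.47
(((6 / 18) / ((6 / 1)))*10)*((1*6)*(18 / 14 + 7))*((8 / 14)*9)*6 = 41760 / 49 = 852.24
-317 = -317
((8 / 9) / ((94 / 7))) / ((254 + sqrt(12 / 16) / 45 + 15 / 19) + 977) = 0.00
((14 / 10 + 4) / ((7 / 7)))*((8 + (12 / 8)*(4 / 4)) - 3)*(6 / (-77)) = -1053 / 385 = -2.74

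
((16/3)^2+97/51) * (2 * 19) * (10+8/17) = 12074.30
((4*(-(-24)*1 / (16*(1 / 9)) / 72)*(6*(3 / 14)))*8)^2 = 2916 / 49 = 59.51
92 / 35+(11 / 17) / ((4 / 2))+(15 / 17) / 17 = 60771 / 20230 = 3.00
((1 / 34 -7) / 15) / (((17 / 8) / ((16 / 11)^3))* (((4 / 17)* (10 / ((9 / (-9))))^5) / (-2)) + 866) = -20224 / 391235195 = -0.00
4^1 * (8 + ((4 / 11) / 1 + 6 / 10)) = 1972 / 55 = 35.85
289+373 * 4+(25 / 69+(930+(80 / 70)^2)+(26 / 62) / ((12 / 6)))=2712.88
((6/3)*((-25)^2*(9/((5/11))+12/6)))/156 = 13625/78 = 174.68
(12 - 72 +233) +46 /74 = 6424 /37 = 173.62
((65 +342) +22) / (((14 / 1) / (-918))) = -196911 / 7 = -28130.14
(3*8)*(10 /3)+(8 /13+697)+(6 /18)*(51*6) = 11435 /13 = 879.62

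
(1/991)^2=1/982081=0.00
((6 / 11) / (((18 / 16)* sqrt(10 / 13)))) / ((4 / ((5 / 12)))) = sqrt(130) / 198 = 0.06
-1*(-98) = 98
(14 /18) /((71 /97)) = 679 /639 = 1.06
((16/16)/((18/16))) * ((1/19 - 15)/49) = -0.27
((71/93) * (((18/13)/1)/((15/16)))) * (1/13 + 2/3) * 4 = 263552/78585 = 3.35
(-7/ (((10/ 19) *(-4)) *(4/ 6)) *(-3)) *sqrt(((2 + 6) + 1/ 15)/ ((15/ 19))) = -4389 *sqrt(19)/ 400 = -47.83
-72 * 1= -72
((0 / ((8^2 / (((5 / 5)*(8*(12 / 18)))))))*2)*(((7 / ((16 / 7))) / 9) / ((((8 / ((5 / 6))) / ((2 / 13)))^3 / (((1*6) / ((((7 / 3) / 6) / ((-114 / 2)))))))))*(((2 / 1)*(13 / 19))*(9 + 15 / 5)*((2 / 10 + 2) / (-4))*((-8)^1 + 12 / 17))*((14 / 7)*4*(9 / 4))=0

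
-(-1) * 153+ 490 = 643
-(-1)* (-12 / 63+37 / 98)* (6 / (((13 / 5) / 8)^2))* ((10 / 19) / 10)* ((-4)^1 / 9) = -352000 / 1416051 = -0.25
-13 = -13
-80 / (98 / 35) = -200 / 7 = -28.57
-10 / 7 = -1.43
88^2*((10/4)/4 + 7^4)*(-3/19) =-55794552/19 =-2936555.37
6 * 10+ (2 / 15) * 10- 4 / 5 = 908 / 15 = 60.53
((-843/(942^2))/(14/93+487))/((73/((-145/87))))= 8711/195649859964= 0.00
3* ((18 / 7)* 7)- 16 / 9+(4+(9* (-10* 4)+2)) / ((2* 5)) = 757 / 45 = 16.82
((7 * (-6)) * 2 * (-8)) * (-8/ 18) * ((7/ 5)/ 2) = -3136/ 15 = -209.07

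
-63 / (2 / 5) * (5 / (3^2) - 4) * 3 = 3255 / 2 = 1627.50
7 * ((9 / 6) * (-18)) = -189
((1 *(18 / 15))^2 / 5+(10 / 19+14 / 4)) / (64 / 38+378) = 20493 / 1803500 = 0.01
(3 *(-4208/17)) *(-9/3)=37872/17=2227.76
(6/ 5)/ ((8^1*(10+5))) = 1/ 100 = 0.01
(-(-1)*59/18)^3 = 205379/5832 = 35.22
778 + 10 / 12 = 4673 / 6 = 778.83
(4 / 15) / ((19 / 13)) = 52 / 285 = 0.18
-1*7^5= -16807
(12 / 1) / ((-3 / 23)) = -92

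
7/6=1.17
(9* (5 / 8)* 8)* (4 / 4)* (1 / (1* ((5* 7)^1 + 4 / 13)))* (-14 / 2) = -8.92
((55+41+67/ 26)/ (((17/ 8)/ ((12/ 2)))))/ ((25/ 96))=5905152/ 5525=1068.81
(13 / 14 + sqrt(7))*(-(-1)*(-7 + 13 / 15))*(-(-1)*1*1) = -92*sqrt(7) / 15-598 / 105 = -21.92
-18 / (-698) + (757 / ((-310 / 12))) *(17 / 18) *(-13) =58390838 / 162285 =359.80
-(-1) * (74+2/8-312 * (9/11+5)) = -76605/44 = -1741.02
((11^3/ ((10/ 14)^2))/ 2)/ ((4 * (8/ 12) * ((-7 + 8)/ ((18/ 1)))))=8804.56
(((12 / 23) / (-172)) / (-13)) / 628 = 0.00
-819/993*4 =-1092/331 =-3.30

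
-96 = -96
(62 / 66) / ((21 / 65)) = 2015 / 693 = 2.91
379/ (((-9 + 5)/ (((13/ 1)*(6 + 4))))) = -24635/ 2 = -12317.50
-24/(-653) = 24/653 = 0.04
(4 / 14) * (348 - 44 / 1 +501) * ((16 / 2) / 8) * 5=1150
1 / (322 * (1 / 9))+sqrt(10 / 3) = 1.85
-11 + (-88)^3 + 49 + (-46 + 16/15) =-10222184/15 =-681478.93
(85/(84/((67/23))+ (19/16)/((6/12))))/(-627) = -45560/10489083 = -0.00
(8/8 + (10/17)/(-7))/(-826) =-109/98294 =-0.00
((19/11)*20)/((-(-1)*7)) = 380/77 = 4.94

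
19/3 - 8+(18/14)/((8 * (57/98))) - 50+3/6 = -11603/228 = -50.89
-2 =-2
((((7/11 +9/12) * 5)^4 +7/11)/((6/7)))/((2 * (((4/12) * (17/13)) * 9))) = 87522139523/254870528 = 343.40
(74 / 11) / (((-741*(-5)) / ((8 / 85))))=592 / 3464175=0.00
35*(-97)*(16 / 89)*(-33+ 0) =1792560 / 89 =20141.12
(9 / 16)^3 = 729 / 4096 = 0.18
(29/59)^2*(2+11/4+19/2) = 47937/13924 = 3.44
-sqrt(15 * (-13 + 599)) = -93.75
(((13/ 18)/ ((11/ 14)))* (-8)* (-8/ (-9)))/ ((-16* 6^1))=182/ 2673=0.07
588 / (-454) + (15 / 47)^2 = -598371 / 501443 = -1.19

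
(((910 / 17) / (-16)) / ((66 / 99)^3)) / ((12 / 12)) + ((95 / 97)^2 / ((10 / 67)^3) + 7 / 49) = 99369371921 / 358294720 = 277.34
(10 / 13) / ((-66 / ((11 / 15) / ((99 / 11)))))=-1 / 1053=-0.00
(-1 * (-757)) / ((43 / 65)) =1144.30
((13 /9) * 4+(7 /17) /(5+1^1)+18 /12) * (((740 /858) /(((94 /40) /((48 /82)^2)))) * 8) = 7.39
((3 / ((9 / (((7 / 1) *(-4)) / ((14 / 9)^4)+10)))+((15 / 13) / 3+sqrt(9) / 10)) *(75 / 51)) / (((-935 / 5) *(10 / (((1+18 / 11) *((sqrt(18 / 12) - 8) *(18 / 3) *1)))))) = 37612826 / 155926771 - 18806413 *sqrt(6) / 1247414168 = 0.20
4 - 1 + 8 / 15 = 53 / 15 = 3.53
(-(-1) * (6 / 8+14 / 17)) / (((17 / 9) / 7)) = 5.83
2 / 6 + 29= 88 / 3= 29.33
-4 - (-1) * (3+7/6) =1/6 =0.17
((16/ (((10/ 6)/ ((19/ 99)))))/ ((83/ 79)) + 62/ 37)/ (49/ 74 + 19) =3475364/ 19926225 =0.17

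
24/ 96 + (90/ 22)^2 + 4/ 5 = 43041/ 2420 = 17.79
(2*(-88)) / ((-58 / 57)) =5016 / 29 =172.97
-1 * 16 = -16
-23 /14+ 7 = 75 /14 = 5.36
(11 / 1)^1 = 11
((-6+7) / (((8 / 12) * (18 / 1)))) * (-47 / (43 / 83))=-3901 / 516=-7.56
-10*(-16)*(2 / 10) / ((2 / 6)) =96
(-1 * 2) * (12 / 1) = -24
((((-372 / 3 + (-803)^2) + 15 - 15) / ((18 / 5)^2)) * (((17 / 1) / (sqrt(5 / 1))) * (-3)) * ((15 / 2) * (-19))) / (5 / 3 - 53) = -1735277125 * sqrt(5) / 1232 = -3149511.05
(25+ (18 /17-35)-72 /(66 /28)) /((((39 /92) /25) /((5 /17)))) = -6532000 /9537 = -684.91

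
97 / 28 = 3.46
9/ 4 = 2.25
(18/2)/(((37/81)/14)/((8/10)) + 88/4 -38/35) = 204120/475261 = 0.43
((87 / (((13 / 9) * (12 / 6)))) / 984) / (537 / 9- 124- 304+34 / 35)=-27405 / 328950544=-0.00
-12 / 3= -4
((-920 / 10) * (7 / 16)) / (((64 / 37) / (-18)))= 53613 / 128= 418.85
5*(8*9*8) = 2880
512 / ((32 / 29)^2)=841 / 2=420.50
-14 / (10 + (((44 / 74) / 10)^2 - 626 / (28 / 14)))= 239575 / 5185027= 0.05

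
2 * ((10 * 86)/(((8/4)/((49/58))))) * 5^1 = 105350/29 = 3632.76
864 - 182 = 682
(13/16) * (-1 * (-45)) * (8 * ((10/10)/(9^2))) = 65/18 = 3.61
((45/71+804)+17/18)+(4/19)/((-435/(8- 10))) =2836355803/3520890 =805.58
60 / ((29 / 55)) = 3300 / 29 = 113.79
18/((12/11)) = 16.50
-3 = -3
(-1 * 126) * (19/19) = -126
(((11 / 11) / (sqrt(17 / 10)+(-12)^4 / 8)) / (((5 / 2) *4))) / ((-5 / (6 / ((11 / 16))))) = -248832 / 3695154265+48 *sqrt(170) / 18475771325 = -0.00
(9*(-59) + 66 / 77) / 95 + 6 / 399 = -3701 / 665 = -5.57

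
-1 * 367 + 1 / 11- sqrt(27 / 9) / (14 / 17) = -4036 / 11- 17 * sqrt(3) / 14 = -369.01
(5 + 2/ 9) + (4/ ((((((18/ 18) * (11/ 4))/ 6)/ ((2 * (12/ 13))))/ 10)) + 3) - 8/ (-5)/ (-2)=1084562/ 6435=168.54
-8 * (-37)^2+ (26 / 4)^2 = -10909.75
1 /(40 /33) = 33 /40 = 0.82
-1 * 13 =-13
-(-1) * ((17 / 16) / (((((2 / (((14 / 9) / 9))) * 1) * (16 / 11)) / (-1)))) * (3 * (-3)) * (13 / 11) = 1547 / 2304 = 0.67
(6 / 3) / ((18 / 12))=4 / 3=1.33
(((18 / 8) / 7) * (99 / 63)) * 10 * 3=1485 / 98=15.15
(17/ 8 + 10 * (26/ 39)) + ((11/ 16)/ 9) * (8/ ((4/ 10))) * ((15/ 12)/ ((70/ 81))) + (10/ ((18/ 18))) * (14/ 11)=175403/ 7392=23.73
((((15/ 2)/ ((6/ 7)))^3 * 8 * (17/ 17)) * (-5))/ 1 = -214375/ 8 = -26796.88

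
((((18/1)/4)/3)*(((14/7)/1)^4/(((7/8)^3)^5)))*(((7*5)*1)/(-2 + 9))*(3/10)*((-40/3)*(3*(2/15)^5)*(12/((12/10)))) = -4.50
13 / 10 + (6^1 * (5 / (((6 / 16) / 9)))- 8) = 7133 / 10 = 713.30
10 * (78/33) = 260/11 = 23.64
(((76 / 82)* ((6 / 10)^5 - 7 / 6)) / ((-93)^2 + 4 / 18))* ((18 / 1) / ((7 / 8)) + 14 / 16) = -4327203 / 1729175000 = -0.00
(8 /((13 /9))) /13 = 72 /169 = 0.43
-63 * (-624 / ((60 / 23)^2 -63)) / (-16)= 43.72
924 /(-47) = -19.66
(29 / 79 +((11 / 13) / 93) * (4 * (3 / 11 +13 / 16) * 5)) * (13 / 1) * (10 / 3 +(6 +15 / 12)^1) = 27392503 / 352656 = 77.67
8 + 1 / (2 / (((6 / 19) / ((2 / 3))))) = 313 / 38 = 8.24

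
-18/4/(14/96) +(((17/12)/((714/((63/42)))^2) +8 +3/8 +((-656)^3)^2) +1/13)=165696226724752930713205/2079168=79693524873773033.59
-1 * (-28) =28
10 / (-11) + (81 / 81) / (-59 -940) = -10001 / 10989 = -0.91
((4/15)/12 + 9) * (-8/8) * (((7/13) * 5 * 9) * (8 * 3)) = -68208/13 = -5246.77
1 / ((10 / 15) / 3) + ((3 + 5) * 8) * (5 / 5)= 137 / 2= 68.50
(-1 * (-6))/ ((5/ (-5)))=-6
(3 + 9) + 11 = 23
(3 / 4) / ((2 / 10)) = 15 / 4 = 3.75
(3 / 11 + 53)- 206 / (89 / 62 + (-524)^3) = 5227369189906 / 98124674989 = 53.27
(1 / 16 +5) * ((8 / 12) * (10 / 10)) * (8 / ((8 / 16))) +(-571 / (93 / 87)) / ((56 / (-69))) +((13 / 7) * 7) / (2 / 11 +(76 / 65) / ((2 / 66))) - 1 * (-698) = 33935495997 / 24059224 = 1410.50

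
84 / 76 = 21 / 19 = 1.11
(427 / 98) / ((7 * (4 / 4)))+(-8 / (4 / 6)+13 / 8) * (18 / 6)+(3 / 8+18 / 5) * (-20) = -43121 / 392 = -110.00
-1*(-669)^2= -447561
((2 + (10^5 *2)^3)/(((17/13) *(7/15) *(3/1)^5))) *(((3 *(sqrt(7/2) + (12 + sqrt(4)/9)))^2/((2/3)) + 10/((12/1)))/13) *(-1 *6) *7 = -467472500011799738.41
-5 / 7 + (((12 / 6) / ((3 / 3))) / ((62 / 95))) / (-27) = -4850 / 5859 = -0.83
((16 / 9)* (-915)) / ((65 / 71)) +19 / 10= -692219 / 390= -1774.92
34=34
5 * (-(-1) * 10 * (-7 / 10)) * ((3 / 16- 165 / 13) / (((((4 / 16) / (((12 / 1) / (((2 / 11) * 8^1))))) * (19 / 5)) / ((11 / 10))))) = 33045705 / 7904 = 4180.88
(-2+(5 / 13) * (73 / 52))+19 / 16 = -737 / 2704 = -0.27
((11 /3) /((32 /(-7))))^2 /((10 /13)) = 77077 /92160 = 0.84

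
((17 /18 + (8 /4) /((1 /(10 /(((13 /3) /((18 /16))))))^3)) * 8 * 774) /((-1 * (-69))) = 977861237 /303186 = 3225.28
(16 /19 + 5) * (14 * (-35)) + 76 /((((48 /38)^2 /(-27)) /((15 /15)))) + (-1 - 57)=-1278835 /304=-4206.69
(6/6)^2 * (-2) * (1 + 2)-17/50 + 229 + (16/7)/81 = 6313211/28350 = 222.69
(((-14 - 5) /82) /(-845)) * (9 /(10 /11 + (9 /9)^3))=627 /485030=0.00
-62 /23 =-2.70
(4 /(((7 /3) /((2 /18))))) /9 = 4 /189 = 0.02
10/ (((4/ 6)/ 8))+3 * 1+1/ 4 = 493/ 4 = 123.25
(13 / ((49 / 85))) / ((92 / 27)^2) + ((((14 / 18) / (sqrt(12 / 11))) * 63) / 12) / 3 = 49 * sqrt(33) / 216 + 805545 / 414736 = 3.25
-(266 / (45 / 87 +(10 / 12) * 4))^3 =-329661.51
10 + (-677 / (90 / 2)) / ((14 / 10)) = -47 / 63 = -0.75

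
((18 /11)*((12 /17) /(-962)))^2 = 11664 /8090462809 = 0.00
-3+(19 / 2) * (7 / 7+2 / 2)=16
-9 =-9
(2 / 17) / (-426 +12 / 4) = -2 / 7191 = -0.00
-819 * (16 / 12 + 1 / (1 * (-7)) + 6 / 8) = -6357 / 4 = -1589.25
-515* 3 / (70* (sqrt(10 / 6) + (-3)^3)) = 309* sqrt(15) / 30548 + 25029 / 30548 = 0.86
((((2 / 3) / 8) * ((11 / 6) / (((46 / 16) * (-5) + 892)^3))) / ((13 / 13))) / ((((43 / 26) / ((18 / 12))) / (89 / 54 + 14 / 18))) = 599456 / 1205453309319063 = 0.00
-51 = -51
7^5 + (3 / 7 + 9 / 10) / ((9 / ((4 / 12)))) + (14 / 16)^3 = 2710748941 / 161280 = 16807.72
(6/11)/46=3/253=0.01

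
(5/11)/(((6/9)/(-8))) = -60/11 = -5.45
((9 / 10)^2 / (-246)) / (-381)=9 / 1041400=0.00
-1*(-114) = 114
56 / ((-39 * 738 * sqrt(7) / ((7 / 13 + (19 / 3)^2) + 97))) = -64420 * sqrt(7) / 1683747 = -0.10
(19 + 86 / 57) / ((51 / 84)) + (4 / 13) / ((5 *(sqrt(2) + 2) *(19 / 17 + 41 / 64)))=4074277628 / 120490305 - 2176 *sqrt(2) / 124345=33.79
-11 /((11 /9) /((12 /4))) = -27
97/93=1.04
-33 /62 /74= -33 /4588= -0.01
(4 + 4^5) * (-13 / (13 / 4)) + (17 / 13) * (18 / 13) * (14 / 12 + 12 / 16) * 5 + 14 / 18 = -12453553 / 3042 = -4093.87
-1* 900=-900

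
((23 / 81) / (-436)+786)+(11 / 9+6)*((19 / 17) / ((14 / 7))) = 474315071 / 600372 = 790.04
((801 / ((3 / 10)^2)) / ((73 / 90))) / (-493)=-801000 / 35989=-22.26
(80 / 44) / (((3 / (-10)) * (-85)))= 40 / 561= 0.07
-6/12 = -1/2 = -0.50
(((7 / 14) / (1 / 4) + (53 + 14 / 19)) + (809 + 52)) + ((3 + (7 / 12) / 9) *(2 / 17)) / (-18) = 287808743 / 313956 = 916.72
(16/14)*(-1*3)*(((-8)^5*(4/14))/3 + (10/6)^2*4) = 1567264/147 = 10661.66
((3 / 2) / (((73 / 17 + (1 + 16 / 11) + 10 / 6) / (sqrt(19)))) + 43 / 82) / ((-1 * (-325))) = 43 / 26650 + 1683 * sqrt(19) / 3068650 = 0.00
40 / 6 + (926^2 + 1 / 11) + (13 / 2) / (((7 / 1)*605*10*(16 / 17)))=3486181899863 / 4065600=857482.76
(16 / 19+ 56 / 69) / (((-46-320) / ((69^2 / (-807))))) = 24932 / 935313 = 0.03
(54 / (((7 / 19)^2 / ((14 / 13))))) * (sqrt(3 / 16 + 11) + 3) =116964 / 91 + 9747 * sqrt(179) / 91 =2718.35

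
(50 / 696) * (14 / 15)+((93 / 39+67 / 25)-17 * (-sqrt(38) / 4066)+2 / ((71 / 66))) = 7.02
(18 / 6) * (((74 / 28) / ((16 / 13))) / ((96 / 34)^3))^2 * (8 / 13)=429576315493 / 25570087796736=0.02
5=5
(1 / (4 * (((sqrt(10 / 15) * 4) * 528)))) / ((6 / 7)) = 7 * sqrt(6) / 101376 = 0.00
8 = 8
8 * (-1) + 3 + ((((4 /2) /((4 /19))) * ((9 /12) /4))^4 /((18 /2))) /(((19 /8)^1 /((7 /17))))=-10709003 /2228224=-4.81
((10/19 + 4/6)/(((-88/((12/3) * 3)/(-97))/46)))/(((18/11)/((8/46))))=13192/171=77.15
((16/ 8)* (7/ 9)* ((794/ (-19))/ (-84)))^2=157609/ 263169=0.60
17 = 17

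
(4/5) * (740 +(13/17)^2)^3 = 39217315167785556/120687845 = 324948342.29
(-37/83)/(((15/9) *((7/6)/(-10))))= 2.29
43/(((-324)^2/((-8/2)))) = -43/26244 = -0.00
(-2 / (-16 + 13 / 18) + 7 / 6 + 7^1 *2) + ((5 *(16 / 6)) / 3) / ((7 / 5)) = 640061 / 34650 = 18.47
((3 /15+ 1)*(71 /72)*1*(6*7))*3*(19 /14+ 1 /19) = 15975 /76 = 210.20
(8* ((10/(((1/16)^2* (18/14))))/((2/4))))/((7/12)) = 54613.33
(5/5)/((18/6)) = 1/3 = 0.33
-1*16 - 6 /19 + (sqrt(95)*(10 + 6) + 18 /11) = -3068 /209 + 16*sqrt(95) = 141.27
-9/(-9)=1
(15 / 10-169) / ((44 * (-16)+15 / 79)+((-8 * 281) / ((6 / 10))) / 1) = 0.04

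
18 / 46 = 9 / 23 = 0.39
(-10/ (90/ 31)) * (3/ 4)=-2.58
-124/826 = -62/413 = -0.15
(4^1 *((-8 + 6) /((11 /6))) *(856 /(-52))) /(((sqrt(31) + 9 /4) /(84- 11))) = -26994816 /59345 + 11997696 *sqrt(31) /59345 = 670.75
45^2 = 2025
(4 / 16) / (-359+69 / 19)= -19 / 27008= -0.00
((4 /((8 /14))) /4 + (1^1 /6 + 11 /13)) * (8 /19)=862 /741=1.16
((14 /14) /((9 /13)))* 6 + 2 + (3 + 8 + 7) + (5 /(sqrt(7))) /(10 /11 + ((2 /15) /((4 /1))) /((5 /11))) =8250* sqrt(7) /11347 + 86 /3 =30.59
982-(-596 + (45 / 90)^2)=6311 / 4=1577.75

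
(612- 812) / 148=-50 / 37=-1.35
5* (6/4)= 15/2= 7.50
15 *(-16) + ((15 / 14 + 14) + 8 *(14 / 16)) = -3051 / 14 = -217.93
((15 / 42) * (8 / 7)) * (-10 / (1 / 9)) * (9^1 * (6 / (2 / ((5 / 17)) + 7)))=-162000 / 1127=-143.74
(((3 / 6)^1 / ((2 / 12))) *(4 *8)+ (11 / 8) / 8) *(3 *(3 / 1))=55395 / 64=865.55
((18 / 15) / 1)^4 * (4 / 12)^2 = 144 / 625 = 0.23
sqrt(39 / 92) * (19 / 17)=19 * sqrt(897) / 782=0.73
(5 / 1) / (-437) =-5 / 437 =-0.01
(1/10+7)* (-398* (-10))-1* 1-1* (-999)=29256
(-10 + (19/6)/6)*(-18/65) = 341/130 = 2.62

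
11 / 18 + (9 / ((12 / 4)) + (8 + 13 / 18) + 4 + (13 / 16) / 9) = 2365 / 144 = 16.42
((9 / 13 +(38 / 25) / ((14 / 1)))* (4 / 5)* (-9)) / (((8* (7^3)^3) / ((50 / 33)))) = -5466 / 201969803035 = -0.00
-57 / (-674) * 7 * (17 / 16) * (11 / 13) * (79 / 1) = 5894427 / 140192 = 42.05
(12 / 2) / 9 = 0.67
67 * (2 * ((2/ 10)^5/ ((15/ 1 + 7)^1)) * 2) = 134/ 34375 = 0.00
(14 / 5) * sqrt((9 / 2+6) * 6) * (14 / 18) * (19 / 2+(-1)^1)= 833 * sqrt(7) / 15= 146.93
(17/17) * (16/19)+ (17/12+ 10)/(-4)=-1835/912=-2.01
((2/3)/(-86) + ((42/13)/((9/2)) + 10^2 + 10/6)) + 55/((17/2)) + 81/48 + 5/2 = 51560215/456144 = 113.03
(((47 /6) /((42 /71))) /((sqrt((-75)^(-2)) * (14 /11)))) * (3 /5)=468.20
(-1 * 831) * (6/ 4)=-1246.50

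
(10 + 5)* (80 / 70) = 120 / 7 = 17.14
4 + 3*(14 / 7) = 10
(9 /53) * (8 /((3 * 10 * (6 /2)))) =4 /265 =0.02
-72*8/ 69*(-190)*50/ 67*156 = 284544000/ 1541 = 184648.93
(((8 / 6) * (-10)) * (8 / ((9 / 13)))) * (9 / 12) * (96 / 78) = -1280 / 9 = -142.22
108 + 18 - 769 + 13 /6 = -3845 /6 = -640.83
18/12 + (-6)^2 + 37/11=899/22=40.86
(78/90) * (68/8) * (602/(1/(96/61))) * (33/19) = 70246176/5795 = 12121.86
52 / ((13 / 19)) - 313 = -237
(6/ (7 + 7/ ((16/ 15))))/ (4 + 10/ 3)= 144/ 2387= 0.06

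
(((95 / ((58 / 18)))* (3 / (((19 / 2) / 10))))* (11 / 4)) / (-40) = -1485 / 232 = -6.40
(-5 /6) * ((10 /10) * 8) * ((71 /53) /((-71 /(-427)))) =-8540 /159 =-53.71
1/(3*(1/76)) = 76/3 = 25.33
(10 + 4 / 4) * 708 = 7788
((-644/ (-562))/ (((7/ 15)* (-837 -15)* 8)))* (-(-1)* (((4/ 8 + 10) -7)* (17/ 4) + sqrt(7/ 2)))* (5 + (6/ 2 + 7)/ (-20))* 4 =-123165/ 1276864 -1035* sqrt(14)/ 319216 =-0.11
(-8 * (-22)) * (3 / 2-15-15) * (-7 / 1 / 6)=5852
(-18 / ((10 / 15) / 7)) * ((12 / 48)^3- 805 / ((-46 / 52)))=-11007549 / 64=-171992.95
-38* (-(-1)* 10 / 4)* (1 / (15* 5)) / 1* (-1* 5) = 19 / 3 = 6.33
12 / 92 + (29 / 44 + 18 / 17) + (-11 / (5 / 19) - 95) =-11608541 / 86020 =-134.95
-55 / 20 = -2.75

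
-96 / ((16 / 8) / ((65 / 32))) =-195 / 2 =-97.50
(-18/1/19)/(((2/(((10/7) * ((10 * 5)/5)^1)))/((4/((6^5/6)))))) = -25/1197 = -0.02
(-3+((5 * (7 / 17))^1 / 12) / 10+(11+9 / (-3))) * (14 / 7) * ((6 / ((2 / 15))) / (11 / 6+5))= 92115 / 1394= 66.08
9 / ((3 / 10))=30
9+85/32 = 373/32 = 11.66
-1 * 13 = -13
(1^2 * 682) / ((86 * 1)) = 341 / 43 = 7.93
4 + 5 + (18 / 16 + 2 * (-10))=-79 / 8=-9.88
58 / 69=0.84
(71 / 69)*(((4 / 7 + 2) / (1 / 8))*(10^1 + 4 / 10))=220.14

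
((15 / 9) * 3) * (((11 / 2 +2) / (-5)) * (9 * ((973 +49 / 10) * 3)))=-792099 / 4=-198024.75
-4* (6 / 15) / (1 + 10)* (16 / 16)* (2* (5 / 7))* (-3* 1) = 48 / 77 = 0.62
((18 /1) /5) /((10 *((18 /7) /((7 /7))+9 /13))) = 91 /825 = 0.11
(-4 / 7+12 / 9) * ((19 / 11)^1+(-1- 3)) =-1.73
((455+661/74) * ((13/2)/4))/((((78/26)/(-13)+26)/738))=2140915491/99160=21590.52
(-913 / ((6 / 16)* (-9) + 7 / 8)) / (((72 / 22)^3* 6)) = 1215203 / 699840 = 1.74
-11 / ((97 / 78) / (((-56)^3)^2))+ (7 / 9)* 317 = -238154043143989 / 873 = -272799591230.23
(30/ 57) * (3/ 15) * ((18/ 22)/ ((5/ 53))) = 954/ 1045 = 0.91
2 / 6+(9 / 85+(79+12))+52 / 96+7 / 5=63499 / 680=93.38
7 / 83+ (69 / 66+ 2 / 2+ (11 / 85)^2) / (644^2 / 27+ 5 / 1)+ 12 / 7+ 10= 452049517054419 / 38313316106450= 11.80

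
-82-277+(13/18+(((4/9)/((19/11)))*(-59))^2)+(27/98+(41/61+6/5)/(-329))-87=-4406433115727/20539317015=-214.54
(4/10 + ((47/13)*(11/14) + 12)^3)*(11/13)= 1083900924051/391856920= 2766.06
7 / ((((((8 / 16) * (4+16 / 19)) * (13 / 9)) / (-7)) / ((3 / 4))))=-25137 / 2392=-10.51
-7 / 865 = -0.01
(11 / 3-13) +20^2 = 1172 / 3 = 390.67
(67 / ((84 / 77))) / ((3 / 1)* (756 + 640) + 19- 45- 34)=0.01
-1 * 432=-432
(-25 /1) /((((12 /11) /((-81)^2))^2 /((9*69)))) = -8984926840725 /16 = -561557927545.31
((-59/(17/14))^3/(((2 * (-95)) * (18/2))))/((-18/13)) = -1831569922/37805535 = -48.45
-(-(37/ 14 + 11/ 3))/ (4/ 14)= 22.08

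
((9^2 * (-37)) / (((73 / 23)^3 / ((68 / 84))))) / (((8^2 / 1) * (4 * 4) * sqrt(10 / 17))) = -206632161 * sqrt(170) / 27884738560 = -0.10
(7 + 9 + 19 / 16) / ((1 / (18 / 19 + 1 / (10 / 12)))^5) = 242897776704 / 309512375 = 784.78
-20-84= -104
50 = 50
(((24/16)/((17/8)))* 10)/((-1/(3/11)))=-360/187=-1.93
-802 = -802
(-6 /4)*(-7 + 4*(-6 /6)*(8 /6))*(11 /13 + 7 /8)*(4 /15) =6623 /780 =8.49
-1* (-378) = 378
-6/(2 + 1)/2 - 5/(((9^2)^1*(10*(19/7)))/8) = -1567/1539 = -1.02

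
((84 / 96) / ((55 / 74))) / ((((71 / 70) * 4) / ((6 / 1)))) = 5439 / 3124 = 1.74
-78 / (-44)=39 / 22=1.77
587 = 587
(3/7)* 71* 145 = 30885/7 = 4412.14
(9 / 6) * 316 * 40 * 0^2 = 0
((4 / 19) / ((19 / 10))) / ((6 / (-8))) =-160 / 1083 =-0.15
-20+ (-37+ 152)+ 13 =108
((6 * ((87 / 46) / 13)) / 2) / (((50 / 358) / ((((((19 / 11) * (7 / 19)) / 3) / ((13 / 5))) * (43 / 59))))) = 4687473 / 25226630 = 0.19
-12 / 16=-3 / 4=-0.75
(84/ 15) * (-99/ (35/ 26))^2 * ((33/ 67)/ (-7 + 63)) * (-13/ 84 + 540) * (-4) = -1652450030946/ 2872625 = -575240.43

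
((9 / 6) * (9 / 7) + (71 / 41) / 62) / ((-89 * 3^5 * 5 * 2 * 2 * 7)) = -17407 / 26938158660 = -0.00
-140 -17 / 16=-2257 / 16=-141.06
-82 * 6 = -492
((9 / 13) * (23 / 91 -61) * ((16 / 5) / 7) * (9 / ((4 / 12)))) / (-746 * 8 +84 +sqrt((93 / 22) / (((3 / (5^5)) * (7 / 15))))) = 537321600 * sqrt(14322) / 44139809350819 +2782208259072 / 31528435250585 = 0.09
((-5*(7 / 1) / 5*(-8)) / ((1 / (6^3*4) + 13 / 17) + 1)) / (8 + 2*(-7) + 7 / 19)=-15628032 / 2775259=-5.63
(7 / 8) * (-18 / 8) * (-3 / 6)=63 / 64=0.98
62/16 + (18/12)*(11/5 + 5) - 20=-5.32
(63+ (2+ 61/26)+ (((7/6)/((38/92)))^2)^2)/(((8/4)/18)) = 35952912017/30495114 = 1178.97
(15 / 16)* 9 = 135 / 16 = 8.44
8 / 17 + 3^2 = 161 / 17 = 9.47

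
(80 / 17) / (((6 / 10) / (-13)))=-5200 / 51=-101.96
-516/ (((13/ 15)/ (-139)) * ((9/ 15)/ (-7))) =-12551700/ 13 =-965515.38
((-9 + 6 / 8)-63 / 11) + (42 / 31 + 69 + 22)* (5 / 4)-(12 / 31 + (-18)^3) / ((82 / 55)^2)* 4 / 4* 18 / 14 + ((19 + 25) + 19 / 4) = 3523.33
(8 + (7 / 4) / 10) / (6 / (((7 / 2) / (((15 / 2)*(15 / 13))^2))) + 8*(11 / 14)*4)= 386841 / 7264760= 0.05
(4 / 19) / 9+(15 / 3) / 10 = 179 / 342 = 0.52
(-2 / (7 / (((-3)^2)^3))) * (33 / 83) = -48114 / 581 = -82.81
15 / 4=3.75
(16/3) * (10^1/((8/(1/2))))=10/3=3.33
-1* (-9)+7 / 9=88 / 9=9.78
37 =37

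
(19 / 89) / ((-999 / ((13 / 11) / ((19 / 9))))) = -13 / 108669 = -0.00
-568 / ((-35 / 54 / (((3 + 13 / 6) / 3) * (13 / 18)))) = 114452 / 105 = 1090.02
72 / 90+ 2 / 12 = 29 / 30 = 0.97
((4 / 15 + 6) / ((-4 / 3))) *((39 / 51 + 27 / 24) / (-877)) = 12079 / 1192720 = 0.01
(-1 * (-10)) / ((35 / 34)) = 68 / 7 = 9.71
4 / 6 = 0.67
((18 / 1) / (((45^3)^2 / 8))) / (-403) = -16 / 371824171875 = -0.00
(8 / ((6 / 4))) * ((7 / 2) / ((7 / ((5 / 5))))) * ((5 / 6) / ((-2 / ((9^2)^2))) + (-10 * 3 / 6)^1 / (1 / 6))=-7370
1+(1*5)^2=26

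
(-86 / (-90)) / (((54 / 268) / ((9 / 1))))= 5762 / 135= 42.68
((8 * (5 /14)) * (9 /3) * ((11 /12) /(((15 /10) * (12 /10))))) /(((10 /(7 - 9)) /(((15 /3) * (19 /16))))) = -5225 /1008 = -5.18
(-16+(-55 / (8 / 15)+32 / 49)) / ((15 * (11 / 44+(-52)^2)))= -46441 / 15900990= -0.00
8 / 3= 2.67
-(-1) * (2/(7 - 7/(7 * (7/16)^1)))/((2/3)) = 7/11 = 0.64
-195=-195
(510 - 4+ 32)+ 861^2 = 741859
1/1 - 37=-36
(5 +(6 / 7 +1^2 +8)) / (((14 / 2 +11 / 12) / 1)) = 1248 / 665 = 1.88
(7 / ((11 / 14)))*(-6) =-588 / 11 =-53.45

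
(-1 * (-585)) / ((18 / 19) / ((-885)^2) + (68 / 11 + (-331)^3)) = -818470125 / 50737711309781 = -0.00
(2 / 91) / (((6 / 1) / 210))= 10 / 13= 0.77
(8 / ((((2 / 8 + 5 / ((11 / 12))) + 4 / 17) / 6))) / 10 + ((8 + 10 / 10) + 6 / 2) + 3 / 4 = 401591 / 29620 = 13.56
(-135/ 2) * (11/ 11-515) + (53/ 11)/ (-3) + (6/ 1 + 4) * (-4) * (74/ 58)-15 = 33138383/ 957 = 34627.36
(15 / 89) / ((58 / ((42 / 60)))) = 21 / 10324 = 0.00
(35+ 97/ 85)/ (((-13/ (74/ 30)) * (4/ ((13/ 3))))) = -9472/ 1275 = -7.43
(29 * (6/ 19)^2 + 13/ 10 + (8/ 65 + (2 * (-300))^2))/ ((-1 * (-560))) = 3379000501/ 5256160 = 642.86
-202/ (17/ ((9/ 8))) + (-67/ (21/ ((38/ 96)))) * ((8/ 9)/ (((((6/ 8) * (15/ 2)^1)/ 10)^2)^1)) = -52827835/ 3123036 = -16.92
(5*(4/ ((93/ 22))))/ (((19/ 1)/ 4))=1760/ 1767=1.00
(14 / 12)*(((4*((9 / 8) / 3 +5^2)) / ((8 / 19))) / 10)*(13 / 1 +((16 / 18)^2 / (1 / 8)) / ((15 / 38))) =951741749 / 1166400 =815.97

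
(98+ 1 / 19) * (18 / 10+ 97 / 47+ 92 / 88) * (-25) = -236424015 / 19646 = -12034.21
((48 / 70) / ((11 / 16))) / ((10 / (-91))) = -2496 / 275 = -9.08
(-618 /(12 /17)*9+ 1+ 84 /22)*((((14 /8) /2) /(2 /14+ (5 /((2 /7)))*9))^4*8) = -998711419643 /16702519666483904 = -0.00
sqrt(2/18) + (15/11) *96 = 4331/33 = 131.24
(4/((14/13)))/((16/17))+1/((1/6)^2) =2237/56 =39.95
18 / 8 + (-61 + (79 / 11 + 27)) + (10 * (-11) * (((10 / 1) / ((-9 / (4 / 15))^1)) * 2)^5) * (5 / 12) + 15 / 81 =-39838869541 / 1894055724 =-21.03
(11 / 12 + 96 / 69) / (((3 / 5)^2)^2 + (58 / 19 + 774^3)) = 7564375 / 1519727021089764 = 0.00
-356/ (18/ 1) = -178/ 9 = -19.78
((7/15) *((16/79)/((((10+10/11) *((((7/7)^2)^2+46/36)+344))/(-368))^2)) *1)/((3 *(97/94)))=20382208/70347297875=0.00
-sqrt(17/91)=-0.43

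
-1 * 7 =-7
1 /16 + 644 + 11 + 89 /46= 241775 /368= 657.00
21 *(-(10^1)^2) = -2100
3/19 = 0.16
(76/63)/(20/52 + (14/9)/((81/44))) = 80028/81571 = 0.98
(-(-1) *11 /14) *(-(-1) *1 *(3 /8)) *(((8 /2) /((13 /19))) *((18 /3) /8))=1.29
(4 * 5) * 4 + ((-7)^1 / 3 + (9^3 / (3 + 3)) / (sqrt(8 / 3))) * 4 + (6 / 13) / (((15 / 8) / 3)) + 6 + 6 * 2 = 17434 / 195 + 243 * sqrt(6) / 2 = 387.02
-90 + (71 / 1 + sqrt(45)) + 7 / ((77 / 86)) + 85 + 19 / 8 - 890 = -71615 / 88 + 3 * sqrt(5) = -807.10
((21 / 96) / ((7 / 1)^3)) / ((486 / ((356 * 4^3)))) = 356 / 11907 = 0.03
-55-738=-793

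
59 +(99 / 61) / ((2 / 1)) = 7297 / 122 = 59.81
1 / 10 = 0.10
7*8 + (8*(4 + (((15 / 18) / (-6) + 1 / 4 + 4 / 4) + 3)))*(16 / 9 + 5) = 40160 / 81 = 495.80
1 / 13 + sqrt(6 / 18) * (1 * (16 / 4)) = 1 / 13 + 4 * sqrt(3) / 3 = 2.39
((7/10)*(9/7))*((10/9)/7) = 1/7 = 0.14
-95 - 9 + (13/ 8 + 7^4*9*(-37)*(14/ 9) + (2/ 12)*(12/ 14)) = -69653933/ 56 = -1243820.23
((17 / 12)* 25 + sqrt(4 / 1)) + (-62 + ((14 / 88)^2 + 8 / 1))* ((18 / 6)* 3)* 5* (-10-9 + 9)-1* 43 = 70517911 / 2904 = 24283.03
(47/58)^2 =2209/3364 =0.66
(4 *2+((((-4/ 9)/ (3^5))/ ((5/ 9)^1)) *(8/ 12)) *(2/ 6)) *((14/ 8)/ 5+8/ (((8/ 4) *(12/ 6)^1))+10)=5401396/ 54675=98.79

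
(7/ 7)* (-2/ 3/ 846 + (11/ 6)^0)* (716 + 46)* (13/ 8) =523367/ 423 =1237.27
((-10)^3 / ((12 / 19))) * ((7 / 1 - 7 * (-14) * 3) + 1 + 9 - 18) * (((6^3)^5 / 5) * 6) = -261751980913459200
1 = 1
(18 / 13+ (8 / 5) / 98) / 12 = 2231 / 19110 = 0.12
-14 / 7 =-2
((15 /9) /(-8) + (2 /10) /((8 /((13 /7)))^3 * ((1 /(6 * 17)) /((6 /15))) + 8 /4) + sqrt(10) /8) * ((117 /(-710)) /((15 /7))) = 382255601 /31496594000 - 273 * sqrt(10) /28400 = -0.02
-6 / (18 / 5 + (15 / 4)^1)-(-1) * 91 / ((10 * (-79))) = -36059 / 38710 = -0.93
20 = 20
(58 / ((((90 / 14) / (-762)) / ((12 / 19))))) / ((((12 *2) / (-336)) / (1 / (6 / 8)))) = 23099776 / 285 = 81051.85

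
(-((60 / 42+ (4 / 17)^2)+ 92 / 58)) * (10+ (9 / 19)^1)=-35843084 / 1114673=-32.16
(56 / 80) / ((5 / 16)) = 56 / 25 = 2.24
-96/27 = -32/9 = -3.56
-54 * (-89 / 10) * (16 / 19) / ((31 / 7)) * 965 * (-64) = -3324367872 / 589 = -5644088.07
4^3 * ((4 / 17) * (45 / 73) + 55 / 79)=53.84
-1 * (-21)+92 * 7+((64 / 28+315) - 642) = 2382 / 7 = 340.29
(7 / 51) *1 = 7 / 51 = 0.14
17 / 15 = 1.13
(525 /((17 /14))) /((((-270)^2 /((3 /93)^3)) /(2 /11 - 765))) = -412237 /2707465662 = -0.00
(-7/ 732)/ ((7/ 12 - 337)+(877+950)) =-7/ 1091107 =-0.00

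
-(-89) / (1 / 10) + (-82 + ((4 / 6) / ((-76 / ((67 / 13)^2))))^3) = 5778022511399399 / 7151129913096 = 807.99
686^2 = 470596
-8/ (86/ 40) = -160/ 43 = -3.72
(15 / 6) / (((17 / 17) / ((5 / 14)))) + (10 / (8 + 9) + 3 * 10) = 14985 / 476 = 31.48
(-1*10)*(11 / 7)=-15.71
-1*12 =-12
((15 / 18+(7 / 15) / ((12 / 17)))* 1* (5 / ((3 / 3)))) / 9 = 269 / 324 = 0.83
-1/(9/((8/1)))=-8/9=-0.89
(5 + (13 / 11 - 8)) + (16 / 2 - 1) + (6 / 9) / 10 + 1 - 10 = -619 / 165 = -3.75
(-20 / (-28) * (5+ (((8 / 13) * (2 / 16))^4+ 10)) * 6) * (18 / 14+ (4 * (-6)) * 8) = -17158060800 / 1399489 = -12260.23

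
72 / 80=9 / 10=0.90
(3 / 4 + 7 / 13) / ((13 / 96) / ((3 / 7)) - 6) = -4824 / 21281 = -0.23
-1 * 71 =-71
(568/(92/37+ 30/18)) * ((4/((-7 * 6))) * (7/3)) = -42032/1383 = -30.39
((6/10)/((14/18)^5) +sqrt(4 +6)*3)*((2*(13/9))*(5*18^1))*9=82904796/16807 +7020*sqrt(10)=27131.94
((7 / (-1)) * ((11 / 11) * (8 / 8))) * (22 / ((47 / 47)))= -154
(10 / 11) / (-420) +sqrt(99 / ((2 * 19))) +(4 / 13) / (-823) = -12547 / 4942938 +3 * sqrt(418) / 38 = 1.61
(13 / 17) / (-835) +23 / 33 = 326056 / 468435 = 0.70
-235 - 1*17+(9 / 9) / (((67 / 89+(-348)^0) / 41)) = -35663 / 156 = -228.61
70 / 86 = 0.81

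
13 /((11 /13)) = 169 /11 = 15.36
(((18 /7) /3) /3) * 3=6 /7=0.86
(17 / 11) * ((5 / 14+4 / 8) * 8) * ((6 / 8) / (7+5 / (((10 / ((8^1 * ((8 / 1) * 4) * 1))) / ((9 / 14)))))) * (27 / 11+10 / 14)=149328 / 529375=0.28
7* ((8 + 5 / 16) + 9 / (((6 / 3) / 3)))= 2443 / 16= 152.69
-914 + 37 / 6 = -5447 / 6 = -907.83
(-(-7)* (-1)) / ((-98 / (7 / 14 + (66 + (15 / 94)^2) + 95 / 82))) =24520289 / 5071864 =4.83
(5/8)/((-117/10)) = -25/468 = -0.05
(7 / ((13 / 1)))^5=16807 / 371293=0.05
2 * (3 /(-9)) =-2 /3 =-0.67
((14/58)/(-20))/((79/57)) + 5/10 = 22511/45820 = 0.49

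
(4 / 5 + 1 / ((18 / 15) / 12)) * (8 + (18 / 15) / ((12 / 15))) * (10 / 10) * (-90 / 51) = -3078 / 17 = -181.06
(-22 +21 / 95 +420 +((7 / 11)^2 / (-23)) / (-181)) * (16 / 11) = 304901591488 / 526390535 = 579.23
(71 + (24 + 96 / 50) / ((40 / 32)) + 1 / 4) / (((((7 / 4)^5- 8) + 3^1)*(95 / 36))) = 423871488 / 138783125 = 3.05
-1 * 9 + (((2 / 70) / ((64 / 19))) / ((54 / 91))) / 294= -45722633 / 5080320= -9.00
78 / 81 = 26 / 27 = 0.96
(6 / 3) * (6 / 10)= 6 / 5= 1.20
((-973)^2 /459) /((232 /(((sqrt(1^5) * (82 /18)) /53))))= 38815889 /50794776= 0.76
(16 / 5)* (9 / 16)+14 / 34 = 188 / 85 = 2.21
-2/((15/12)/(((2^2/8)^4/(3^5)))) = -1/2430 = -0.00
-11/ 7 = -1.57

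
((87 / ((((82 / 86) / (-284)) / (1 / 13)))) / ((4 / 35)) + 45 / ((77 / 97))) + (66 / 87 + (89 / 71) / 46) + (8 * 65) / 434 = -2094678142868737 / 120501875494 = -17382.95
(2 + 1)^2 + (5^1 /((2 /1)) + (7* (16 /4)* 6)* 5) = 1703 /2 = 851.50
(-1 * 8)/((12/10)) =-20/3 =-6.67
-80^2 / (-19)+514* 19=191954 / 19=10102.84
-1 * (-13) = 13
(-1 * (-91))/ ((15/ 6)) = 182/ 5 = 36.40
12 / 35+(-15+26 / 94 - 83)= -160191 / 1645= -97.38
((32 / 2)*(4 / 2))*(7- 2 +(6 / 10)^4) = 102592 / 625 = 164.15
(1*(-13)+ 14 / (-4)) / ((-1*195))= 11 / 130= 0.08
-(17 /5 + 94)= -97.40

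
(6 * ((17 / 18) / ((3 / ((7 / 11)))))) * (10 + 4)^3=3298.34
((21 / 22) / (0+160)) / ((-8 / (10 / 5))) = -21 / 14080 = -0.00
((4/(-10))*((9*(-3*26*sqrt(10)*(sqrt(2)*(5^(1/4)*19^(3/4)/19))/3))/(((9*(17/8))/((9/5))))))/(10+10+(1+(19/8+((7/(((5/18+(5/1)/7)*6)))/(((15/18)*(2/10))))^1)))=299520*95^(3/4)/9829213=0.93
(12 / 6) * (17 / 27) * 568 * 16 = 11444.15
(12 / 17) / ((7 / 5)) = 60 / 119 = 0.50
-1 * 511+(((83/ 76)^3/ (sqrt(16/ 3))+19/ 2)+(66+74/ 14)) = -6023/ 14+571787 * sqrt(3)/ 1755904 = -429.65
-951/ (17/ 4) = -3804/ 17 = -223.76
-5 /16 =-0.31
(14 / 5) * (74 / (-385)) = -148 / 275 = -0.54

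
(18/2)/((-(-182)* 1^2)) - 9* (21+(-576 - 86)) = 1049967/182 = 5769.05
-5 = -5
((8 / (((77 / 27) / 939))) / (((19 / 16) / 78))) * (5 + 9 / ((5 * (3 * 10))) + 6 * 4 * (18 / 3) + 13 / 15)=948752258688 / 36575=25939911.38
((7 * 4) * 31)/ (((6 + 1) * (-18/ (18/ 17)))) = -124/ 17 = -7.29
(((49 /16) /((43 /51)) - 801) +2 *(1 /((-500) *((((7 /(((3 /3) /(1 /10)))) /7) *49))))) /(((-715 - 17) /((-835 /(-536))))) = 112227709571 /66134853120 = 1.70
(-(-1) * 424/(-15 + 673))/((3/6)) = 424/329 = 1.29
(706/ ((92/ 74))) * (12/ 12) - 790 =-5109/ 23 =-222.13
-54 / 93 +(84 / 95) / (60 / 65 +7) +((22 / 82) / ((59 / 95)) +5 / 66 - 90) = -4356703548137 / 48428646090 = -89.96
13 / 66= 0.20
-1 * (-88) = 88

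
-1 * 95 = -95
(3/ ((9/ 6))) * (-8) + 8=-8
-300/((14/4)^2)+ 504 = 23496/49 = 479.51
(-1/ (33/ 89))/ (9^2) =-89/ 2673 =-0.03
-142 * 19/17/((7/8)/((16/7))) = -345344/833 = -414.58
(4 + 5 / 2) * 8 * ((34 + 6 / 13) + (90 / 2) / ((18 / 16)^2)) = 32768 / 9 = 3640.89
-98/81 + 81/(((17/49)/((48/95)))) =15273202/130815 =116.75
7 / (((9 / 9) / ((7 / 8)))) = 6.12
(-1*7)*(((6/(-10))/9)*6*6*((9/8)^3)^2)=11160261/327680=34.06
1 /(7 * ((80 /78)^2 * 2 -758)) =-1521 /8048026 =-0.00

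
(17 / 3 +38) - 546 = -1507 / 3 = -502.33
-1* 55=-55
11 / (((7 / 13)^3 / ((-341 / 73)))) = -8240947 / 25039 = -329.12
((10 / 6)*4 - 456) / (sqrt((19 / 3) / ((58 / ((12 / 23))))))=-674*sqrt(25346) / 57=-1882.52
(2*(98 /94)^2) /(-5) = -4802 /11045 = -0.43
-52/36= -13/9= -1.44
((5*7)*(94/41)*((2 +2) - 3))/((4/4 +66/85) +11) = 139825/22263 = 6.28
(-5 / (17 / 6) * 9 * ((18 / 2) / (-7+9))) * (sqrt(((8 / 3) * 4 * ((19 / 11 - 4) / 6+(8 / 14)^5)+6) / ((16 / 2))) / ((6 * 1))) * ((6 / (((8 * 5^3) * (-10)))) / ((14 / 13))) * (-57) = -60021 * sqrt(167163227) / 3591896000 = -0.22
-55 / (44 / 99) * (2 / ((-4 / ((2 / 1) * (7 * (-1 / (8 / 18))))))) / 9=-3465 / 16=-216.56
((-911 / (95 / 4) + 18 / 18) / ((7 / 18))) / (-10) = 4563 / 475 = 9.61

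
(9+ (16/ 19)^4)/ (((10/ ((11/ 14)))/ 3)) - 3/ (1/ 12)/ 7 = -2.90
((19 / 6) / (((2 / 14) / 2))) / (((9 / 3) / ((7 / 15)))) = 931 / 135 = 6.90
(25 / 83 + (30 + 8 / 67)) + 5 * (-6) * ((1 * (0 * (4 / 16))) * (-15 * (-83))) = 169169 / 5561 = 30.42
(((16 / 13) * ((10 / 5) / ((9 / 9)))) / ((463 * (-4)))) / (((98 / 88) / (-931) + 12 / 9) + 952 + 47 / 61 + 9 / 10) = -6119520 / 4396998140509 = -0.00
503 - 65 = 438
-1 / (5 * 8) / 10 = -1 / 400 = -0.00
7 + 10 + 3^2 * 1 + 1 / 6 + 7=199 / 6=33.17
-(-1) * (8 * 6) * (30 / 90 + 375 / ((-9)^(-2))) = 1458016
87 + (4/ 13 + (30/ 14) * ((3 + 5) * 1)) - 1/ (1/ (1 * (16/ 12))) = 28151/ 273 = 103.12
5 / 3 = 1.67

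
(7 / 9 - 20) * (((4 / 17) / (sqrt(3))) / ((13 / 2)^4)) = -11072 * sqrt(3) / 13109499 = -0.00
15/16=0.94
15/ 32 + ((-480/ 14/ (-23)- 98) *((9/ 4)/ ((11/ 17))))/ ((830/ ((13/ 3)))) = -30182301/ 23518880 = -1.28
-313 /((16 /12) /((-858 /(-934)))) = -402831 /1868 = -215.65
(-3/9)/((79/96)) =-32/79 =-0.41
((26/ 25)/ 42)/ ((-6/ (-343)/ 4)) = 1274/ 225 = 5.66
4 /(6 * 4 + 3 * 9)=0.08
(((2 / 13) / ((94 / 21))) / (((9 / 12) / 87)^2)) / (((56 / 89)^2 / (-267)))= -5335910361 / 17108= -311895.63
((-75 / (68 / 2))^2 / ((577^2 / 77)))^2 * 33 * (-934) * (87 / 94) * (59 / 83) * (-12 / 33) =1349074406998828125 / 144455765414828525044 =0.01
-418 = -418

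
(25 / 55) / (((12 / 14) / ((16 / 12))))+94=9376 / 99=94.71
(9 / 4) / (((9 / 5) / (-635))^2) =10080625 / 36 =280017.36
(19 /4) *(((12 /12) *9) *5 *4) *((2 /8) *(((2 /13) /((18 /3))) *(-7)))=-1995 /52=-38.37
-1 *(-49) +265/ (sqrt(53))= 85.40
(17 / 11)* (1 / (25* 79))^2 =17 / 42906875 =0.00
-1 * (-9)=9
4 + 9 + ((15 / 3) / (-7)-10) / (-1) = 166 / 7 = 23.71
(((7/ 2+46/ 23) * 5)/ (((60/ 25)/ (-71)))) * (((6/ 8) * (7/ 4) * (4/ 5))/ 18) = -27335/ 576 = -47.46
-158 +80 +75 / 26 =-1953 / 26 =-75.12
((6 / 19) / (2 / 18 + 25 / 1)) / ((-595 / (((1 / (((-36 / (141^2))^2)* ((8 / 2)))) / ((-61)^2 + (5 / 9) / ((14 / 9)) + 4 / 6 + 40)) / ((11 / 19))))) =-395254161 / 534208584800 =-0.00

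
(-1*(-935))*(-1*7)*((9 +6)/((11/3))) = -26775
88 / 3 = 29.33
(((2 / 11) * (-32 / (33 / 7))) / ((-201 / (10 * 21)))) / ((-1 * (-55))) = 6272 / 267531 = 0.02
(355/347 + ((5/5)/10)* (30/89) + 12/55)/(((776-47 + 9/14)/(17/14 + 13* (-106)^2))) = 4428535787144/17350841475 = 255.23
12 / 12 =1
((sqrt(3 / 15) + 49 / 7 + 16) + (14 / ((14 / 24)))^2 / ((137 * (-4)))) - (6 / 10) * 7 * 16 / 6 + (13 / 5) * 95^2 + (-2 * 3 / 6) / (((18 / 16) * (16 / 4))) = sqrt(5) / 5 + 144726622 / 6165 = 23475.97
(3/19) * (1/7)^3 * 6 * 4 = 72/6517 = 0.01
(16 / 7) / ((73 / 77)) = 176 / 73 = 2.41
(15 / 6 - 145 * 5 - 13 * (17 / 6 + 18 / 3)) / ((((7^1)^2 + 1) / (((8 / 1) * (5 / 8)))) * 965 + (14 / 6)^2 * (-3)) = -2512 / 28901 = -0.09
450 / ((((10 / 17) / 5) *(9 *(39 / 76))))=32300 / 39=828.21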